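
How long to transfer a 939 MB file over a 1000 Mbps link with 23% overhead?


Effective throughput = 1000 * (1 - 23/100) = 770 Mbps
File size in Mb = 939 * 8 = 7512 Mb
Time = 7512 / 770
Time = 9.7558 seconds


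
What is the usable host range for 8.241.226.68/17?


Network: 8.241.128.0
Broadcast: 8.241.255.255
First usable = network + 1
Last usable = broadcast - 1
Range: 8.241.128.1 to 8.241.255.254


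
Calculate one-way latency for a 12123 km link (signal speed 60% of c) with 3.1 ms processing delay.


Speed = 0.6 * 3e5 km/s = 180000 km/s
Propagation delay = 12123 / 180000 = 0.0673 s = 67.35 ms
Processing delay = 3.1 ms
Total one-way latency = 70.45 ms


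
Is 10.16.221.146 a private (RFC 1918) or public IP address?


RFC 1918 private ranges:
  10.0.0.0/8 (10.0.0.0 - 10.255.255.255)
  172.16.0.0/12 (172.16.0.0 - 172.31.255.255)
  192.168.0.0/16 (192.168.0.0 - 192.168.255.255)
Private (in 10.0.0.0/8)


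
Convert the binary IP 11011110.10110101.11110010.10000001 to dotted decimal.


11011110 = 222
10110101 = 181
11110010 = 242
10000001 = 129
IP: 222.181.242.129


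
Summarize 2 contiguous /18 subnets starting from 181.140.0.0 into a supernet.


Original prefix: /18
Number of subnets: 2 = 2^1
New prefix = 18 - 1 = 17
Supernet: 181.140.0.0/17


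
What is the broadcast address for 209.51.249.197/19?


Network: 209.51.224.0/19
Host bits = 13
Set all host bits to 1:
Broadcast: 209.51.255.255


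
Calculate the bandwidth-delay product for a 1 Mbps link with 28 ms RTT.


BDP = bandwidth * RTT
= 1 Mbps * 28 ms
= 1 * 1e6 * 28 / 1000 bits
= 28000 bits
= 3500 bytes
= 3.418 KB
BDP = 28000 bits (3500 bytes)


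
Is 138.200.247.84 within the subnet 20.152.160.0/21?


Subnet network: 20.152.160.0
Test IP AND mask: 138.200.240.0
No, 138.200.247.84 is not in 20.152.160.0/21


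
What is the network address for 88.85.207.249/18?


IP:   01011000.01010101.11001111.11111001
Mask: 11111111.11111111.11000000.00000000
AND operation:
Net:  01011000.01010101.11000000.00000000
Network: 88.85.192.0/18


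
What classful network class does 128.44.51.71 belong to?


First octet: 128
Binary: 10000000
10xxxxxx -> Class B (128-191)
Class B, default mask 255.255.0.0 (/16)


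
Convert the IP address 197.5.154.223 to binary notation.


197 = 11000101
5 = 00000101
154 = 10011010
223 = 11011111
Binary: 11000101.00000101.10011010.11011111


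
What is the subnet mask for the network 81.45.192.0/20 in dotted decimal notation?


/20 means 20 network bits, 12 host bits
Binary: 11111111111111111111000000000000
Mask: 255.255.240.0


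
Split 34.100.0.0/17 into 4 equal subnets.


New prefix = 17 + 2 = 19
Each subnet has 8192 addresses
  34.100.0.0/19
  34.100.32.0/19
  34.100.64.0/19
  34.100.96.0/19
Subnets: 34.100.0.0/19, 34.100.32.0/19, 34.100.64.0/19, 34.100.96.0/19


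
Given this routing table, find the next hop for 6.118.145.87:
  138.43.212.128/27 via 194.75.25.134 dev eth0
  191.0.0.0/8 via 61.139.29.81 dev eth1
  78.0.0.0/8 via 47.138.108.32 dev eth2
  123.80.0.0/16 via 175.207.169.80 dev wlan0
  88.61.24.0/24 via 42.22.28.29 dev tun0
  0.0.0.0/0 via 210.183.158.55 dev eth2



Longest prefix match for 6.118.145.87:
  /27 138.43.212.128: no
  /8 191.0.0.0: no
  /8 78.0.0.0: no
  /16 123.80.0.0: no
  /24 88.61.24.0: no
  /0 0.0.0.0: MATCH
Selected: next-hop 210.183.158.55 via eth2 (matched /0)


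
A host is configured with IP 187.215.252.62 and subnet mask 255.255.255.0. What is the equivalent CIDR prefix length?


Binary: 11111111.11111111.11111111.00000000
Count leading 1s
Prefix: /24


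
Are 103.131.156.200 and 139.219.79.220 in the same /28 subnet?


Mask: 255.255.255.240
103.131.156.200 AND mask = 103.131.156.192
139.219.79.220 AND mask = 139.219.79.208
No, different subnets (103.131.156.192 vs 139.219.79.208)


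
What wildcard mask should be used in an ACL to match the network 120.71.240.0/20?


Subnet mask: 255.255.240.0
Wildcard = 255.255.255.255 - subnet mask
255 - 255 = 0
255 - 255 = 0
255 - 240 = 15
255 - 0 = 255
Wildcard: 0.0.15.255


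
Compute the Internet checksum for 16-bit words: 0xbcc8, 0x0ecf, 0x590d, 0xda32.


Sum all words (with carry folding):
+ 0xbcc8 = 0xbcc8
+ 0x0ecf = 0xcb97
+ 0x590d = 0x24a5
+ 0xda32 = 0xfed7
One's complement: ~0xfed7
Checksum = 0x0128


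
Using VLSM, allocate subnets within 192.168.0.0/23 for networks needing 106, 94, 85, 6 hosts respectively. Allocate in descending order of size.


106 hosts -> /25 (126 usable): 192.168.0.0/25
94 hosts -> /25 (126 usable): 192.168.0.128/25
85 hosts -> /25 (126 usable): 192.168.1.0/25
6 hosts -> /29 (6 usable): 192.168.1.128/29
Allocation: 192.168.0.0/25 (106 hosts, 126 usable); 192.168.0.128/25 (94 hosts, 126 usable); 192.168.1.0/25 (85 hosts, 126 usable); 192.168.1.128/29 (6 hosts, 6 usable)


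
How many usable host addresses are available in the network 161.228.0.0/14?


Host bits = 32 - 14 = 18
Total addresses = 2^18 = 262144
Usable = total - 2 (network and broadcast)
Usable hosts: 262142


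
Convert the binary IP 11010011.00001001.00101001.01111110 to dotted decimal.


11010011 = 211
00001001 = 9
00101001 = 41
01111110 = 126
IP: 211.9.41.126


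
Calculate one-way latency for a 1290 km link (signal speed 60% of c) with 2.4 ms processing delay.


Speed = 0.6 * 3e5 km/s = 180000 km/s
Propagation delay = 1290 / 180000 = 0.0072 s = 7.1667 ms
Processing delay = 2.4 ms
Total one-way latency = 9.5667 ms


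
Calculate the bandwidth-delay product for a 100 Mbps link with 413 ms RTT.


BDP = bandwidth * RTT
= 100 Mbps * 413 ms
= 100 * 1e6 * 413 / 1000 bits
= 41300000 bits
= 5162500 bytes
= 5041.5039 KB
BDP = 41300000 bits (5162500 bytes)


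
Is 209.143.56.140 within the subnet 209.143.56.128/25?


Subnet network: 209.143.56.128
Test IP AND mask: 209.143.56.128
Yes, 209.143.56.140 is in 209.143.56.128/25


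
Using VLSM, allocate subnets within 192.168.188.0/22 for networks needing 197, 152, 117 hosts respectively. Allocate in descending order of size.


197 hosts -> /24 (254 usable): 192.168.188.0/24
152 hosts -> /24 (254 usable): 192.168.189.0/24
117 hosts -> /25 (126 usable): 192.168.190.0/25
Allocation: 192.168.188.0/24 (197 hosts, 254 usable); 192.168.189.0/24 (152 hosts, 254 usable); 192.168.190.0/25 (117 hosts, 126 usable)


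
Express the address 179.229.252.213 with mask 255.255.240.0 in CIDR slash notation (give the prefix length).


Binary: 11111111.11111111.11110000.00000000
Count leading 1s
Prefix: /20


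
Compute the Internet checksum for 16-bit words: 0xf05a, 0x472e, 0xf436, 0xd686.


Sum all words (with carry folding):
+ 0xf05a = 0xf05a
+ 0x472e = 0x3789
+ 0xf436 = 0x2bc0
+ 0xd686 = 0x0247
One's complement: ~0x0247
Checksum = 0xfdb8


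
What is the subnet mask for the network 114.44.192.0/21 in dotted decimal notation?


/21 means 21 network bits, 11 host bits
Binary: 11111111111111111111100000000000
Mask: 255.255.248.0


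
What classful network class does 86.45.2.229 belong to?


First octet: 86
Binary: 01010110
0xxxxxxx -> Class A (1-126)
Class A, default mask 255.0.0.0 (/8)


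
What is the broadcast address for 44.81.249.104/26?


Network: 44.81.249.64/26
Host bits = 6
Set all host bits to 1:
Broadcast: 44.81.249.127


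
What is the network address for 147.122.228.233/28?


IP:   10010011.01111010.11100100.11101001
Mask: 11111111.11111111.11111111.11110000
AND operation:
Net:  10010011.01111010.11100100.11100000
Network: 147.122.228.224/28


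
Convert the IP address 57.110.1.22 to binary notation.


57 = 00111001
110 = 01101110
1 = 00000001
22 = 00010110
Binary: 00111001.01101110.00000001.00010110


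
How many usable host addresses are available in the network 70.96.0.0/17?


Host bits = 32 - 17 = 15
Total addresses = 2^15 = 32768
Usable = total - 2 (network and broadcast)
Usable hosts: 32766


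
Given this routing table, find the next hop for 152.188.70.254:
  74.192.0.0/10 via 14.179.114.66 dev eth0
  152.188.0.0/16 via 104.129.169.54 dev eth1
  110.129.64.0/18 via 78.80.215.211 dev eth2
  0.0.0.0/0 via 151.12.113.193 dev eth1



Longest prefix match for 152.188.70.254:
  /10 74.192.0.0: no
  /16 152.188.0.0: MATCH
  /18 110.129.64.0: no
  /0 0.0.0.0: MATCH
Selected: next-hop 104.129.169.54 via eth1 (matched /16)


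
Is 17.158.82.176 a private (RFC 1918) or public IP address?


RFC 1918 private ranges:
  10.0.0.0/8 (10.0.0.0 - 10.255.255.255)
  172.16.0.0/12 (172.16.0.0 - 172.31.255.255)
  192.168.0.0/16 (192.168.0.0 - 192.168.255.255)
Public (not in any RFC 1918 range)


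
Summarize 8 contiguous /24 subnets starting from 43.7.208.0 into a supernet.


Original prefix: /24
Number of subnets: 8 = 2^3
New prefix = 24 - 3 = 21
Supernet: 43.7.208.0/21


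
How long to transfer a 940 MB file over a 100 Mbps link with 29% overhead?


Effective throughput = 100 * (1 - 29/100) = 71 Mbps
File size in Mb = 940 * 8 = 7520 Mb
Time = 7520 / 71
Time = 105.9155 seconds


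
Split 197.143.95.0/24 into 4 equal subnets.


New prefix = 24 + 2 = 26
Each subnet has 64 addresses
  197.143.95.0/26
  197.143.95.64/26
  197.143.95.128/26
  197.143.95.192/26
Subnets: 197.143.95.0/26, 197.143.95.64/26, 197.143.95.128/26, 197.143.95.192/26


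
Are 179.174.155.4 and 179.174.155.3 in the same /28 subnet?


Mask: 255.255.255.240
179.174.155.4 AND mask = 179.174.155.0
179.174.155.3 AND mask = 179.174.155.0
Yes, same subnet (179.174.155.0)


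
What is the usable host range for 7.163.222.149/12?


Network: 7.160.0.0
Broadcast: 7.175.255.255
First usable = network + 1
Last usable = broadcast - 1
Range: 7.160.0.1 to 7.175.255.254


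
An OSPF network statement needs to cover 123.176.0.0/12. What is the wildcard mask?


Subnet mask: 255.240.0.0
Wildcard = 255.255.255.255 - subnet mask
255 - 255 = 0
255 - 240 = 15
255 - 0 = 255
255 - 0 = 255
Wildcard: 0.15.255.255


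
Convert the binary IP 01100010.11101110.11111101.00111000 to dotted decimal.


01100010 = 98
11101110 = 238
11111101 = 253
00111000 = 56
IP: 98.238.253.56


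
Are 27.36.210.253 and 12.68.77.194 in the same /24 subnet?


Mask: 255.255.255.0
27.36.210.253 AND mask = 27.36.210.0
12.68.77.194 AND mask = 12.68.77.0
No, different subnets (27.36.210.0 vs 12.68.77.0)


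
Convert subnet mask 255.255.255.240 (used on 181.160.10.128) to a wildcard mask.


Subnet mask: 255.255.255.240
Wildcard = 255.255.255.255 - subnet mask
255 - 255 = 0
255 - 255 = 0
255 - 255 = 0
255 - 240 = 15
Wildcard: 0.0.0.15


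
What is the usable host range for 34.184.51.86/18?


Network: 34.184.0.0
Broadcast: 34.184.63.255
First usable = network + 1
Last usable = broadcast - 1
Range: 34.184.0.1 to 34.184.63.254


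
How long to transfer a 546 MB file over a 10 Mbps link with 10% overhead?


Effective throughput = 10 * (1 - 10/100) = 9 Mbps
File size in Mb = 546 * 8 = 4368 Mb
Time = 4368 / 9
Time = 485.3333 seconds


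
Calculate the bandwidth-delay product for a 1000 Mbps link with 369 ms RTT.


BDP = bandwidth * RTT
= 1000 Mbps * 369 ms
= 1000 * 1e6 * 369 / 1000 bits
= 369000000 bits
= 46125000 bytes
= 45043.9453 KB
BDP = 369000000 bits (46125000 bytes)


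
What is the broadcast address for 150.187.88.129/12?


Network: 150.176.0.0/12
Host bits = 20
Set all host bits to 1:
Broadcast: 150.191.255.255


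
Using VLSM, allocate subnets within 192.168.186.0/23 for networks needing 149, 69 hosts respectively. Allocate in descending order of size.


149 hosts -> /24 (254 usable): 192.168.186.0/24
69 hosts -> /25 (126 usable): 192.168.187.0/25
Allocation: 192.168.186.0/24 (149 hosts, 254 usable); 192.168.187.0/25 (69 hosts, 126 usable)


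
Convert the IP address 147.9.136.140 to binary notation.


147 = 10010011
9 = 00001001
136 = 10001000
140 = 10001100
Binary: 10010011.00001001.10001000.10001100


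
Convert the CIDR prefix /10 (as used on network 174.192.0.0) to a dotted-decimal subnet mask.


/10 means 10 network bits, 22 host bits
Binary: 11111111110000000000000000000000
Mask: 255.192.0.0


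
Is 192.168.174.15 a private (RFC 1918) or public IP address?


RFC 1918 private ranges:
  10.0.0.0/8 (10.0.0.0 - 10.255.255.255)
  172.16.0.0/12 (172.16.0.0 - 172.31.255.255)
  192.168.0.0/16 (192.168.0.0 - 192.168.255.255)
Private (in 192.168.0.0/16)


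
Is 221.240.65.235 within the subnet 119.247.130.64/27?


Subnet network: 119.247.130.64
Test IP AND mask: 221.240.65.224
No, 221.240.65.235 is not in 119.247.130.64/27


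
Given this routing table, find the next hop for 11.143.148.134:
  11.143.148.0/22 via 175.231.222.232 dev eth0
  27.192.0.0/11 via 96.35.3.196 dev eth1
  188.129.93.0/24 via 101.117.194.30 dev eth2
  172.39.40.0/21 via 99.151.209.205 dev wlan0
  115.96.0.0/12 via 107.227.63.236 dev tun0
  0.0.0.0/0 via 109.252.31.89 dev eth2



Longest prefix match for 11.143.148.134:
  /22 11.143.148.0: MATCH
  /11 27.192.0.0: no
  /24 188.129.93.0: no
  /21 172.39.40.0: no
  /12 115.96.0.0: no
  /0 0.0.0.0: MATCH
Selected: next-hop 175.231.222.232 via eth0 (matched /22)


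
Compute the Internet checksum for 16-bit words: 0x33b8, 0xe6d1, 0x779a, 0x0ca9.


Sum all words (with carry folding):
+ 0x33b8 = 0x33b8
+ 0xe6d1 = 0x1a8a
+ 0x779a = 0x9224
+ 0x0ca9 = 0x9ecd
One's complement: ~0x9ecd
Checksum = 0x6132


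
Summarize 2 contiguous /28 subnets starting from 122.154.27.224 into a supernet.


Original prefix: /28
Number of subnets: 2 = 2^1
New prefix = 28 - 1 = 27
Supernet: 122.154.27.224/27


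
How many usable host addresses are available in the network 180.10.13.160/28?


Host bits = 32 - 28 = 4
Total addresses = 2^4 = 16
Usable = total - 2 (network and broadcast)
Usable hosts: 14


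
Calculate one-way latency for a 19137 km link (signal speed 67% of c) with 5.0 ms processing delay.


Speed = 0.67 * 3e5 km/s = 201000 km/s
Propagation delay = 19137 / 201000 = 0.0952 s = 95.209 ms
Processing delay = 5.0 ms
Total one-way latency = 100.209 ms


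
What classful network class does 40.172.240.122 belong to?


First octet: 40
Binary: 00101000
0xxxxxxx -> Class A (1-126)
Class A, default mask 255.0.0.0 (/8)


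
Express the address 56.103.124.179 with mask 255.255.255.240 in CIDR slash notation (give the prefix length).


Binary: 11111111.11111111.11111111.11110000
Count leading 1s
Prefix: /28


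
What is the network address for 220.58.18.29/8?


IP:   11011100.00111010.00010010.00011101
Mask: 11111111.00000000.00000000.00000000
AND operation:
Net:  11011100.00000000.00000000.00000000
Network: 220.0.0.0/8


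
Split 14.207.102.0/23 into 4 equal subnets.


New prefix = 23 + 2 = 25
Each subnet has 128 addresses
  14.207.102.0/25
  14.207.102.128/25
  14.207.103.0/25
  14.207.103.128/25
Subnets: 14.207.102.0/25, 14.207.102.128/25, 14.207.103.0/25, 14.207.103.128/25


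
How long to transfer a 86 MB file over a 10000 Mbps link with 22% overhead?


Effective throughput = 10000 * (1 - 22/100) = 7800 Mbps
File size in Mb = 86 * 8 = 688 Mb
Time = 688 / 7800
Time = 0.0882 seconds


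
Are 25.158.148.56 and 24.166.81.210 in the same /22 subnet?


Mask: 255.255.252.0
25.158.148.56 AND mask = 25.158.148.0
24.166.81.210 AND mask = 24.166.80.0
No, different subnets (25.158.148.0 vs 24.166.80.0)


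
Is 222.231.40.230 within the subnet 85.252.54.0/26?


Subnet network: 85.252.54.0
Test IP AND mask: 222.231.40.192
No, 222.231.40.230 is not in 85.252.54.0/26


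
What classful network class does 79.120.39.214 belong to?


First octet: 79
Binary: 01001111
0xxxxxxx -> Class A (1-126)
Class A, default mask 255.0.0.0 (/8)


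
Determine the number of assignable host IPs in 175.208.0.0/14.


Host bits = 32 - 14 = 18
Total addresses = 2^18 = 262144
Usable = total - 2 (network and broadcast)
Usable hosts: 262142


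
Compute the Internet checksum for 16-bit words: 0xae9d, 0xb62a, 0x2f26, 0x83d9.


Sum all words (with carry folding):
+ 0xae9d = 0xae9d
+ 0xb62a = 0x64c8
+ 0x2f26 = 0x93ee
+ 0x83d9 = 0x17c8
One's complement: ~0x17c8
Checksum = 0xe837


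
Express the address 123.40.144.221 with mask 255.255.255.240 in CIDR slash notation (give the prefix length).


Binary: 11111111.11111111.11111111.11110000
Count leading 1s
Prefix: /28


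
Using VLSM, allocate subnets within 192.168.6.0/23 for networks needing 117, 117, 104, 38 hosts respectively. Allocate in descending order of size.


117 hosts -> /25 (126 usable): 192.168.6.0/25
117 hosts -> /25 (126 usable): 192.168.6.128/25
104 hosts -> /25 (126 usable): 192.168.7.0/25
38 hosts -> /26 (62 usable): 192.168.7.128/26
Allocation: 192.168.6.0/25 (117 hosts, 126 usable); 192.168.6.128/25 (117 hosts, 126 usable); 192.168.7.0/25 (104 hosts, 126 usable); 192.168.7.128/26 (38 hosts, 62 usable)


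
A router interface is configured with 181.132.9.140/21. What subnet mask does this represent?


/21 means 21 network bits, 11 host bits
Binary: 11111111111111111111100000000000
Mask: 255.255.248.0


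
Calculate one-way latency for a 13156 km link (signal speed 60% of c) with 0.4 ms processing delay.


Speed = 0.6 * 3e5 km/s = 180000 km/s
Propagation delay = 13156 / 180000 = 0.0731 s = 73.0889 ms
Processing delay = 0.4 ms
Total one-way latency = 73.4889 ms


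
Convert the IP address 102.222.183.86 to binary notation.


102 = 01100110
222 = 11011110
183 = 10110111
86 = 01010110
Binary: 01100110.11011110.10110111.01010110


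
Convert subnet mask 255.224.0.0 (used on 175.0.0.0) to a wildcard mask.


Subnet mask: 255.224.0.0
Wildcard = 255.255.255.255 - subnet mask
255 - 255 = 0
255 - 224 = 31
255 - 0 = 255
255 - 0 = 255
Wildcard: 0.31.255.255


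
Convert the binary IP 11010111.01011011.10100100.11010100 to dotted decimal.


11010111 = 215
01011011 = 91
10100100 = 164
11010100 = 212
IP: 215.91.164.212


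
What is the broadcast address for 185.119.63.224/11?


Network: 185.96.0.0/11
Host bits = 21
Set all host bits to 1:
Broadcast: 185.127.255.255


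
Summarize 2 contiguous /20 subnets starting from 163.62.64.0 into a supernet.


Original prefix: /20
Number of subnets: 2 = 2^1
New prefix = 20 - 1 = 19
Supernet: 163.62.64.0/19


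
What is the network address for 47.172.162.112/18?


IP:   00101111.10101100.10100010.01110000
Mask: 11111111.11111111.11000000.00000000
AND operation:
Net:  00101111.10101100.10000000.00000000
Network: 47.172.128.0/18


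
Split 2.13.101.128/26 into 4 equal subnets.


New prefix = 26 + 2 = 28
Each subnet has 16 addresses
  2.13.101.128/28
  2.13.101.144/28
  2.13.101.160/28
  2.13.101.176/28
Subnets: 2.13.101.128/28, 2.13.101.144/28, 2.13.101.160/28, 2.13.101.176/28


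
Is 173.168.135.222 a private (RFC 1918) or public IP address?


RFC 1918 private ranges:
  10.0.0.0/8 (10.0.0.0 - 10.255.255.255)
  172.16.0.0/12 (172.16.0.0 - 172.31.255.255)
  192.168.0.0/16 (192.168.0.0 - 192.168.255.255)
Public (not in any RFC 1918 range)


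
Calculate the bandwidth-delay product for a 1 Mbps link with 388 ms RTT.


BDP = bandwidth * RTT
= 1 Mbps * 388 ms
= 1 * 1e6 * 388 / 1000 bits
= 388000 bits
= 48500 bytes
= 47.3633 KB
BDP = 388000 bits (48500 bytes)


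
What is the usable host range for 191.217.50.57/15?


Network: 191.216.0.0
Broadcast: 191.217.255.255
First usable = network + 1
Last usable = broadcast - 1
Range: 191.216.0.1 to 191.217.255.254


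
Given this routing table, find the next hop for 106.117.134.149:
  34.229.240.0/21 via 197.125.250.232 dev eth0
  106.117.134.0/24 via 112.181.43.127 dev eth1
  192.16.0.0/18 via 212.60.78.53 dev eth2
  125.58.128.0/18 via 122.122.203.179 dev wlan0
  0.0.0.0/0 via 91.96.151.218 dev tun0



Longest prefix match for 106.117.134.149:
  /21 34.229.240.0: no
  /24 106.117.134.0: MATCH
  /18 192.16.0.0: no
  /18 125.58.128.0: no
  /0 0.0.0.0: MATCH
Selected: next-hop 112.181.43.127 via eth1 (matched /24)


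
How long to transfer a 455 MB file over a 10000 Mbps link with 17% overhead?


Effective throughput = 10000 * (1 - 17/100) = 8300 Mbps
File size in Mb = 455 * 8 = 3640 Mb
Time = 3640 / 8300
Time = 0.4386 seconds


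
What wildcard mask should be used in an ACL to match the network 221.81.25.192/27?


Subnet mask: 255.255.255.224
Wildcard = 255.255.255.255 - subnet mask
255 - 255 = 0
255 - 255 = 0
255 - 255 = 0
255 - 224 = 31
Wildcard: 0.0.0.31


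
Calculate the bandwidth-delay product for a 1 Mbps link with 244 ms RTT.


BDP = bandwidth * RTT
= 1 Mbps * 244 ms
= 1 * 1e6 * 244 / 1000 bits
= 244000 bits
= 30500 bytes
= 29.7852 KB
BDP = 244000 bits (30500 bytes)


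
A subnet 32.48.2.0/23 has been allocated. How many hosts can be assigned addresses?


Host bits = 32 - 23 = 9
Total addresses = 2^9 = 512
Usable = total - 2 (network and broadcast)
Usable hosts: 510


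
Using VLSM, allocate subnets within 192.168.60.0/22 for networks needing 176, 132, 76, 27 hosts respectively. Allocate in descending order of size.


176 hosts -> /24 (254 usable): 192.168.60.0/24
132 hosts -> /24 (254 usable): 192.168.61.0/24
76 hosts -> /25 (126 usable): 192.168.62.0/25
27 hosts -> /27 (30 usable): 192.168.62.128/27
Allocation: 192.168.60.0/24 (176 hosts, 254 usable); 192.168.61.0/24 (132 hosts, 254 usable); 192.168.62.0/25 (76 hosts, 126 usable); 192.168.62.128/27 (27 hosts, 30 usable)


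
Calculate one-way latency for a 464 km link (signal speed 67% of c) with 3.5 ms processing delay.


Speed = 0.67 * 3e5 km/s = 201000 km/s
Propagation delay = 464 / 201000 = 0.0023 s = 2.3085 ms
Processing delay = 3.5 ms
Total one-way latency = 5.8085 ms


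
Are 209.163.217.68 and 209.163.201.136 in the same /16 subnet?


Mask: 255.255.0.0
209.163.217.68 AND mask = 209.163.0.0
209.163.201.136 AND mask = 209.163.0.0
Yes, same subnet (209.163.0.0)


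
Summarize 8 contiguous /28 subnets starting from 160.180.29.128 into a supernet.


Original prefix: /28
Number of subnets: 8 = 2^3
New prefix = 28 - 3 = 25
Supernet: 160.180.29.128/25


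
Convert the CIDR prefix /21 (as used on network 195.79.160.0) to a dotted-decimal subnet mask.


/21 means 21 network bits, 11 host bits
Binary: 11111111111111111111100000000000
Mask: 255.255.248.0


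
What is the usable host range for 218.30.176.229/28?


Network: 218.30.176.224
Broadcast: 218.30.176.239
First usable = network + 1
Last usable = broadcast - 1
Range: 218.30.176.225 to 218.30.176.238


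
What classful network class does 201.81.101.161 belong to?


First octet: 201
Binary: 11001001
110xxxxx -> Class C (192-223)
Class C, default mask 255.255.255.0 (/24)


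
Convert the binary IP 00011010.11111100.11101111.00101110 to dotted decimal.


00011010 = 26
11111100 = 252
11101111 = 239
00101110 = 46
IP: 26.252.239.46


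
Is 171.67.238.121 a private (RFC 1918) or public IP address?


RFC 1918 private ranges:
  10.0.0.0/8 (10.0.0.0 - 10.255.255.255)
  172.16.0.0/12 (172.16.0.0 - 172.31.255.255)
  192.168.0.0/16 (192.168.0.0 - 192.168.255.255)
Public (not in any RFC 1918 range)


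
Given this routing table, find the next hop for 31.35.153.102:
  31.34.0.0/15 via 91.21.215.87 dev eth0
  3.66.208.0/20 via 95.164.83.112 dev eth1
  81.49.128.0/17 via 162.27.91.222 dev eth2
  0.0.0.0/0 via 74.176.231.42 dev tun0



Longest prefix match for 31.35.153.102:
  /15 31.34.0.0: MATCH
  /20 3.66.208.0: no
  /17 81.49.128.0: no
  /0 0.0.0.0: MATCH
Selected: next-hop 91.21.215.87 via eth0 (matched /15)


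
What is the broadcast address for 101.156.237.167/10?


Network: 101.128.0.0/10
Host bits = 22
Set all host bits to 1:
Broadcast: 101.191.255.255


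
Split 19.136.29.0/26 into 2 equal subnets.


New prefix = 26 + 1 = 27
Each subnet has 32 addresses
  19.136.29.0/27
  19.136.29.32/27
Subnets: 19.136.29.0/27, 19.136.29.32/27


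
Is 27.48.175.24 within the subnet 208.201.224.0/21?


Subnet network: 208.201.224.0
Test IP AND mask: 27.48.168.0
No, 27.48.175.24 is not in 208.201.224.0/21


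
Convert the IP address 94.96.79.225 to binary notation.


94 = 01011110
96 = 01100000
79 = 01001111
225 = 11100001
Binary: 01011110.01100000.01001111.11100001


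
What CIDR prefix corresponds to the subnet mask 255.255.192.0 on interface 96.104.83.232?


Binary: 11111111.11111111.11000000.00000000
Count leading 1s
Prefix: /18


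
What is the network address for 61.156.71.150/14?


IP:   00111101.10011100.01000111.10010110
Mask: 11111111.11111100.00000000.00000000
AND operation:
Net:  00111101.10011100.00000000.00000000
Network: 61.156.0.0/14


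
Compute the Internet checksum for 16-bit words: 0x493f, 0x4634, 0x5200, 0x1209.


Sum all words (with carry folding):
+ 0x493f = 0x493f
+ 0x4634 = 0x8f73
+ 0x5200 = 0xe173
+ 0x1209 = 0xf37c
One's complement: ~0xf37c
Checksum = 0x0c83


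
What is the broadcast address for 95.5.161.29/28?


Network: 95.5.161.16/28
Host bits = 4
Set all host bits to 1:
Broadcast: 95.5.161.31


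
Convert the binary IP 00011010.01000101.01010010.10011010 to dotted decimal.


00011010 = 26
01000101 = 69
01010010 = 82
10011010 = 154
IP: 26.69.82.154


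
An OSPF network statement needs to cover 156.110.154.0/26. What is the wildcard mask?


Subnet mask: 255.255.255.192
Wildcard = 255.255.255.255 - subnet mask
255 - 255 = 0
255 - 255 = 0
255 - 255 = 0
255 - 192 = 63
Wildcard: 0.0.0.63


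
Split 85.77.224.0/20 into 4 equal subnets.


New prefix = 20 + 2 = 22
Each subnet has 1024 addresses
  85.77.224.0/22
  85.77.228.0/22
  85.77.232.0/22
  85.77.236.0/22
Subnets: 85.77.224.0/22, 85.77.228.0/22, 85.77.232.0/22, 85.77.236.0/22


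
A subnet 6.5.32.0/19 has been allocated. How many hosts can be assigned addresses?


Host bits = 32 - 19 = 13
Total addresses = 2^13 = 8192
Usable = total - 2 (network and broadcast)
Usable hosts: 8190


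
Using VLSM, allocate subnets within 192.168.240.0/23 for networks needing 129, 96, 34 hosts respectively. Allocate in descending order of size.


129 hosts -> /24 (254 usable): 192.168.240.0/24
96 hosts -> /25 (126 usable): 192.168.241.0/25
34 hosts -> /26 (62 usable): 192.168.241.128/26
Allocation: 192.168.240.0/24 (129 hosts, 254 usable); 192.168.241.0/25 (96 hosts, 126 usable); 192.168.241.128/26 (34 hosts, 62 usable)


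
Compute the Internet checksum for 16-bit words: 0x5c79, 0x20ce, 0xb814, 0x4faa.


Sum all words (with carry folding):
+ 0x5c79 = 0x5c79
+ 0x20ce = 0x7d47
+ 0xb814 = 0x355c
+ 0x4faa = 0x8506
One's complement: ~0x8506
Checksum = 0x7af9


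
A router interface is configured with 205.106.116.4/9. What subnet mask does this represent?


/9 means 9 network bits, 23 host bits
Binary: 11111111100000000000000000000000
Mask: 255.128.0.0


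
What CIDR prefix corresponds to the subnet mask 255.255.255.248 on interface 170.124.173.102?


Binary: 11111111.11111111.11111111.11111000
Count leading 1s
Prefix: /29


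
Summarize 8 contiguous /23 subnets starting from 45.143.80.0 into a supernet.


Original prefix: /23
Number of subnets: 8 = 2^3
New prefix = 23 - 3 = 20
Supernet: 45.143.80.0/20


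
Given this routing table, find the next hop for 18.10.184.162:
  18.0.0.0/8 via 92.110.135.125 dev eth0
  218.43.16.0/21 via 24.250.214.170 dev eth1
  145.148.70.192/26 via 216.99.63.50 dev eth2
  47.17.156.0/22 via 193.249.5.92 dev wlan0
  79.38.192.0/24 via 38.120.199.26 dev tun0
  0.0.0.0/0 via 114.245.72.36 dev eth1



Longest prefix match for 18.10.184.162:
  /8 18.0.0.0: MATCH
  /21 218.43.16.0: no
  /26 145.148.70.192: no
  /22 47.17.156.0: no
  /24 79.38.192.0: no
  /0 0.0.0.0: MATCH
Selected: next-hop 92.110.135.125 via eth0 (matched /8)


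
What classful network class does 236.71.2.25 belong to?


First octet: 236
Binary: 11101100
1110xxxx -> Class D (224-239)
Class D (multicast), default mask N/A


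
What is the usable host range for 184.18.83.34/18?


Network: 184.18.64.0
Broadcast: 184.18.127.255
First usable = network + 1
Last usable = broadcast - 1
Range: 184.18.64.1 to 184.18.127.254


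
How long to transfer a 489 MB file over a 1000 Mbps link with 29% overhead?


Effective throughput = 1000 * (1 - 29/100) = 710 Mbps
File size in Mb = 489 * 8 = 3912 Mb
Time = 3912 / 710
Time = 5.5099 seconds


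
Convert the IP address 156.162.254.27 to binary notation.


156 = 10011100
162 = 10100010
254 = 11111110
27 = 00011011
Binary: 10011100.10100010.11111110.00011011


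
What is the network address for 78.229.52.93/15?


IP:   01001110.11100101.00110100.01011101
Mask: 11111111.11111110.00000000.00000000
AND operation:
Net:  01001110.11100100.00000000.00000000
Network: 78.228.0.0/15


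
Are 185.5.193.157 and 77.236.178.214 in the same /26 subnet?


Mask: 255.255.255.192
185.5.193.157 AND mask = 185.5.193.128
77.236.178.214 AND mask = 77.236.178.192
No, different subnets (185.5.193.128 vs 77.236.178.192)


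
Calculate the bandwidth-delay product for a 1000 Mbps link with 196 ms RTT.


BDP = bandwidth * RTT
= 1000 Mbps * 196 ms
= 1000 * 1e6 * 196 / 1000 bits
= 196000000 bits
= 24500000 bytes
= 23925.7812 KB
BDP = 196000000 bits (24500000 bytes)


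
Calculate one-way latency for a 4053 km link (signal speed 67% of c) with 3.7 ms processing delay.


Speed = 0.67 * 3e5 km/s = 201000 km/s
Propagation delay = 4053 / 201000 = 0.0202 s = 20.1642 ms
Processing delay = 3.7 ms
Total one-way latency = 23.8642 ms


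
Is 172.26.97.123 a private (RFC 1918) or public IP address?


RFC 1918 private ranges:
  10.0.0.0/8 (10.0.0.0 - 10.255.255.255)
  172.16.0.0/12 (172.16.0.0 - 172.31.255.255)
  192.168.0.0/16 (192.168.0.0 - 192.168.255.255)
Private (in 172.16.0.0/12)


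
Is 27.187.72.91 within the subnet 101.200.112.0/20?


Subnet network: 101.200.112.0
Test IP AND mask: 27.187.64.0
No, 27.187.72.91 is not in 101.200.112.0/20


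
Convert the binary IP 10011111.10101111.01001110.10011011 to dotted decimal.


10011111 = 159
10101111 = 175
01001110 = 78
10011011 = 155
IP: 159.175.78.155


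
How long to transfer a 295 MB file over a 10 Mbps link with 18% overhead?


Effective throughput = 10 * (1 - 18/100) = 8.2 Mbps
File size in Mb = 295 * 8 = 2360 Mb
Time = 2360 / 8.2
Time = 287.8049 seconds


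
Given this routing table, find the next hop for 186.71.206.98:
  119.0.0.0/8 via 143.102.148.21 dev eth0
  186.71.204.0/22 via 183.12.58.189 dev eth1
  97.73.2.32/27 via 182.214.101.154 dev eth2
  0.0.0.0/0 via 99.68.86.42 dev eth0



Longest prefix match for 186.71.206.98:
  /8 119.0.0.0: no
  /22 186.71.204.0: MATCH
  /27 97.73.2.32: no
  /0 0.0.0.0: MATCH
Selected: next-hop 183.12.58.189 via eth1 (matched /22)


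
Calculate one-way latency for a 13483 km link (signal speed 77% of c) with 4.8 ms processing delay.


Speed = 0.77 * 3e5 km/s = 231000 km/s
Propagation delay = 13483 / 231000 = 0.0584 s = 58.368 ms
Processing delay = 4.8 ms
Total one-way latency = 63.168 ms


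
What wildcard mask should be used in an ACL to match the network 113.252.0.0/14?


Subnet mask: 255.252.0.0
Wildcard = 255.255.255.255 - subnet mask
255 - 255 = 0
255 - 252 = 3
255 - 0 = 255
255 - 0 = 255
Wildcard: 0.3.255.255


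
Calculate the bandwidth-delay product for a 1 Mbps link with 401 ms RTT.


BDP = bandwidth * RTT
= 1 Mbps * 401 ms
= 1 * 1e6 * 401 / 1000 bits
= 401000 bits
= 50125 bytes
= 48.9502 KB
BDP = 401000 bits (50125 bytes)


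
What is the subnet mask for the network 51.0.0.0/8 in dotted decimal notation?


/8 means 8 network bits, 24 host bits
Binary: 11111111000000000000000000000000
Mask: 255.0.0.0


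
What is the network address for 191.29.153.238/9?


IP:   10111111.00011101.10011001.11101110
Mask: 11111111.10000000.00000000.00000000
AND operation:
Net:  10111111.00000000.00000000.00000000
Network: 191.0.0.0/9


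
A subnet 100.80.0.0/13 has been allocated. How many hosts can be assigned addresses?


Host bits = 32 - 13 = 19
Total addresses = 2^19 = 524288
Usable = total - 2 (network and broadcast)
Usable hosts: 524286


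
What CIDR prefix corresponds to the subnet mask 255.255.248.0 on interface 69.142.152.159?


Binary: 11111111.11111111.11111000.00000000
Count leading 1s
Prefix: /21


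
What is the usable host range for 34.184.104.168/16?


Network: 34.184.0.0
Broadcast: 34.184.255.255
First usable = network + 1
Last usable = broadcast - 1
Range: 34.184.0.1 to 34.184.255.254


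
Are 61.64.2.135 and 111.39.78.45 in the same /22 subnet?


Mask: 255.255.252.0
61.64.2.135 AND mask = 61.64.0.0
111.39.78.45 AND mask = 111.39.76.0
No, different subnets (61.64.0.0 vs 111.39.76.0)


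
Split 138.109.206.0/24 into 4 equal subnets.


New prefix = 24 + 2 = 26
Each subnet has 64 addresses
  138.109.206.0/26
  138.109.206.64/26
  138.109.206.128/26
  138.109.206.192/26
Subnets: 138.109.206.0/26, 138.109.206.64/26, 138.109.206.128/26, 138.109.206.192/26


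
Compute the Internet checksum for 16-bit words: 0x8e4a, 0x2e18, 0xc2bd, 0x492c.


Sum all words (with carry folding):
+ 0x8e4a = 0x8e4a
+ 0x2e18 = 0xbc62
+ 0xc2bd = 0x7f20
+ 0x492c = 0xc84c
One's complement: ~0xc84c
Checksum = 0x37b3


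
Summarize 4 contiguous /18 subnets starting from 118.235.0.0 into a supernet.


Original prefix: /18
Number of subnets: 4 = 2^2
New prefix = 18 - 2 = 16
Supernet: 118.235.0.0/16


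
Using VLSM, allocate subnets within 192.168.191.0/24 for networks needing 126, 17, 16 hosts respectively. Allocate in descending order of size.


126 hosts -> /25 (126 usable): 192.168.191.0/25
17 hosts -> /27 (30 usable): 192.168.191.128/27
16 hosts -> /27 (30 usable): 192.168.191.160/27
Allocation: 192.168.191.0/25 (126 hosts, 126 usable); 192.168.191.128/27 (17 hosts, 30 usable); 192.168.191.160/27 (16 hosts, 30 usable)


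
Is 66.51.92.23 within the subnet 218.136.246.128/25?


Subnet network: 218.136.246.128
Test IP AND mask: 66.51.92.0
No, 66.51.92.23 is not in 218.136.246.128/25


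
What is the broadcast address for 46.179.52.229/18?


Network: 46.179.0.0/18
Host bits = 14
Set all host bits to 1:
Broadcast: 46.179.63.255


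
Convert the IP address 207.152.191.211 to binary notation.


207 = 11001111
152 = 10011000
191 = 10111111
211 = 11010011
Binary: 11001111.10011000.10111111.11010011


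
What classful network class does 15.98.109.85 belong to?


First octet: 15
Binary: 00001111
0xxxxxxx -> Class A (1-126)
Class A, default mask 255.0.0.0 (/8)


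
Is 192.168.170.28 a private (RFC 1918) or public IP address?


RFC 1918 private ranges:
  10.0.0.0/8 (10.0.0.0 - 10.255.255.255)
  172.16.0.0/12 (172.16.0.0 - 172.31.255.255)
  192.168.0.0/16 (192.168.0.0 - 192.168.255.255)
Private (in 192.168.0.0/16)


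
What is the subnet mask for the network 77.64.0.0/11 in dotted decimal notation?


/11 means 11 network bits, 21 host bits
Binary: 11111111111000000000000000000000
Mask: 255.224.0.0


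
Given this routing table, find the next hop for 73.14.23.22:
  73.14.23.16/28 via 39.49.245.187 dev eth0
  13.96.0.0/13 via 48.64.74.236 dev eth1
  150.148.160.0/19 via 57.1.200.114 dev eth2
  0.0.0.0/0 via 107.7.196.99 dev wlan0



Longest prefix match for 73.14.23.22:
  /28 73.14.23.16: MATCH
  /13 13.96.0.0: no
  /19 150.148.160.0: no
  /0 0.0.0.0: MATCH
Selected: next-hop 39.49.245.187 via eth0 (matched /28)


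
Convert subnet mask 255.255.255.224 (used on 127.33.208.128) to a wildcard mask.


Subnet mask: 255.255.255.224
Wildcard = 255.255.255.255 - subnet mask
255 - 255 = 0
255 - 255 = 0
255 - 255 = 0
255 - 224 = 31
Wildcard: 0.0.0.31


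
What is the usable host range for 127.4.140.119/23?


Network: 127.4.140.0
Broadcast: 127.4.141.255
First usable = network + 1
Last usable = broadcast - 1
Range: 127.4.140.1 to 127.4.141.254


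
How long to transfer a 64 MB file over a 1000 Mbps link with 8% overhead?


Effective throughput = 1000 * (1 - 8/100) = 920 Mbps
File size in Mb = 64 * 8 = 512 Mb
Time = 512 / 920
Time = 0.5565 seconds


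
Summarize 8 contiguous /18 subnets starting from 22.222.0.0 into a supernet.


Original prefix: /18
Number of subnets: 8 = 2^3
New prefix = 18 - 3 = 15
Supernet: 22.222.0.0/15


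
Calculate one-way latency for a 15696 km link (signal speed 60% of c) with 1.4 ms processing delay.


Speed = 0.6 * 3e5 km/s = 180000 km/s
Propagation delay = 15696 / 180000 = 0.0872 s = 87.2 ms
Processing delay = 1.4 ms
Total one-way latency = 88.6 ms


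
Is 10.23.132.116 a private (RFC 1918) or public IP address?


RFC 1918 private ranges:
  10.0.0.0/8 (10.0.0.0 - 10.255.255.255)
  172.16.0.0/12 (172.16.0.0 - 172.31.255.255)
  192.168.0.0/16 (192.168.0.0 - 192.168.255.255)
Private (in 10.0.0.0/8)


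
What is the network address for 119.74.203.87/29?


IP:   01110111.01001010.11001011.01010111
Mask: 11111111.11111111.11111111.11111000
AND operation:
Net:  01110111.01001010.11001011.01010000
Network: 119.74.203.80/29


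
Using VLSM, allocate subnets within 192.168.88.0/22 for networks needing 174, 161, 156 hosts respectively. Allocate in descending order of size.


174 hosts -> /24 (254 usable): 192.168.88.0/24
161 hosts -> /24 (254 usable): 192.168.89.0/24
156 hosts -> /24 (254 usable): 192.168.90.0/24
Allocation: 192.168.88.0/24 (174 hosts, 254 usable); 192.168.89.0/24 (161 hosts, 254 usable); 192.168.90.0/24 (156 hosts, 254 usable)


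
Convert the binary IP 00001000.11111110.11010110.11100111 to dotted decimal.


00001000 = 8
11111110 = 254
11010110 = 214
11100111 = 231
IP: 8.254.214.231


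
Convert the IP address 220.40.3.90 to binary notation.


220 = 11011100
40 = 00101000
3 = 00000011
90 = 01011010
Binary: 11011100.00101000.00000011.01011010


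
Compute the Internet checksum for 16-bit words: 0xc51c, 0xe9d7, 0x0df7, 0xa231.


Sum all words (with carry folding):
+ 0xc51c = 0xc51c
+ 0xe9d7 = 0xaef4
+ 0x0df7 = 0xbceb
+ 0xa231 = 0x5f1d
One's complement: ~0x5f1d
Checksum = 0xa0e2


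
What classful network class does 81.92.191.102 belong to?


First octet: 81
Binary: 01010001
0xxxxxxx -> Class A (1-126)
Class A, default mask 255.0.0.0 (/8)


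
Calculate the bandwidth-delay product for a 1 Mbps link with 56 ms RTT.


BDP = bandwidth * RTT
= 1 Mbps * 56 ms
= 1 * 1e6 * 56 / 1000 bits
= 56000 bits
= 7000 bytes
= 6.8359 KB
BDP = 56000 bits (7000 bytes)


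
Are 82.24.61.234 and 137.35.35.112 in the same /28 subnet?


Mask: 255.255.255.240
82.24.61.234 AND mask = 82.24.61.224
137.35.35.112 AND mask = 137.35.35.112
No, different subnets (82.24.61.224 vs 137.35.35.112)


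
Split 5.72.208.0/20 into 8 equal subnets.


New prefix = 20 + 3 = 23
Each subnet has 512 addresses
  5.72.208.0/23
  5.72.210.0/23
  5.72.212.0/23
  5.72.214.0/23
  5.72.216.0/23
  5.72.218.0/23
  5.72.220.0/23
  5.72.222.0/23
Subnets: 5.72.208.0/23, 5.72.210.0/23, 5.72.212.0/23, 5.72.214.0/23, 5.72.216.0/23, 5.72.218.0/23, 5.72.220.0/23, 5.72.222.0/23


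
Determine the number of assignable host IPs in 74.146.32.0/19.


Host bits = 32 - 19 = 13
Total addresses = 2^13 = 8192
Usable = total - 2 (network and broadcast)
Usable hosts: 8190


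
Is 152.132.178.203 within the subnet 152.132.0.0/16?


Subnet network: 152.132.0.0
Test IP AND mask: 152.132.0.0
Yes, 152.132.178.203 is in 152.132.0.0/16


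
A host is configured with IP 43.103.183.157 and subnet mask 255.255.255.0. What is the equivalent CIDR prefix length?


Binary: 11111111.11111111.11111111.00000000
Count leading 1s
Prefix: /24


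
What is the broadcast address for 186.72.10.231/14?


Network: 186.72.0.0/14
Host bits = 18
Set all host bits to 1:
Broadcast: 186.75.255.255


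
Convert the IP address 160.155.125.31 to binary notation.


160 = 10100000
155 = 10011011
125 = 01111101
31 = 00011111
Binary: 10100000.10011011.01111101.00011111


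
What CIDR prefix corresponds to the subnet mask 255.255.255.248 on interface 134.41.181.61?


Binary: 11111111.11111111.11111111.11111000
Count leading 1s
Prefix: /29
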